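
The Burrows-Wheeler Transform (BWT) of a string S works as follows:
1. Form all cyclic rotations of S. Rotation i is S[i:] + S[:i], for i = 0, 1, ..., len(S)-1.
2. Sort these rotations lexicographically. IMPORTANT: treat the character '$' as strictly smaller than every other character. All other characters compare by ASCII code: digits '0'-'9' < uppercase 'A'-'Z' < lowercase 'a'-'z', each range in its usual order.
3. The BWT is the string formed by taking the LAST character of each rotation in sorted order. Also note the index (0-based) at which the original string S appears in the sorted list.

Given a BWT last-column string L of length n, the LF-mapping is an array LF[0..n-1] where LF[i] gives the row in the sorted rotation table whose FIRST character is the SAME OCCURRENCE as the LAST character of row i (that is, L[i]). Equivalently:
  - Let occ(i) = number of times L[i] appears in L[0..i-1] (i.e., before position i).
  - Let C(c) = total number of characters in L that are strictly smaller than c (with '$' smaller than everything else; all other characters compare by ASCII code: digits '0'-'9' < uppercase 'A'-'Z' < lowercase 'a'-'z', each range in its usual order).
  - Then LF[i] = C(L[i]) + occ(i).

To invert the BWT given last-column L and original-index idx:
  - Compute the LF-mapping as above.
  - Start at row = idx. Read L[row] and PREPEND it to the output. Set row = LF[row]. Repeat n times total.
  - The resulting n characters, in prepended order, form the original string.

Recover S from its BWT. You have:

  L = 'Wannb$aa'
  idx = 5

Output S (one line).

LF mapping: 1 2 6 7 5 0 3 4
Walk LF starting at row 5, prepending L[row]:
  step 1: row=5, L[5]='$', prepend. Next row=LF[5]=0
  step 2: row=0, L[0]='W', prepend. Next row=LF[0]=1
  step 3: row=1, L[1]='a', prepend. Next row=LF[1]=2
  step 4: row=2, L[2]='n', prepend. Next row=LF[2]=6
  step 5: row=6, L[6]='a', prepend. Next row=LF[6]=3
  step 6: row=3, L[3]='n', prepend. Next row=LF[3]=7
  step 7: row=7, L[7]='a', prepend. Next row=LF[7]=4
  step 8: row=4, L[4]='b', prepend. Next row=LF[4]=5
Reversed output: bananaW$

Answer: bananaW$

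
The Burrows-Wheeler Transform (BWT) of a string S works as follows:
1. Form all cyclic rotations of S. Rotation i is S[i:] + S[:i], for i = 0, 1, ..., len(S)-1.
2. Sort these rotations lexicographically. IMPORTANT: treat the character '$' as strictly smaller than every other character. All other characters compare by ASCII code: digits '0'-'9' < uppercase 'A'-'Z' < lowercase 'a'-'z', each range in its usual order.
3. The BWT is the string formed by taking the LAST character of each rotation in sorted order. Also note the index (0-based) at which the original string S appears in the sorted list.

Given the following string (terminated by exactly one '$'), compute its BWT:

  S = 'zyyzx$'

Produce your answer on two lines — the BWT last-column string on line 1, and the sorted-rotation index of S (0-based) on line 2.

All 6 rotations (rotation i = S[i:]+S[:i]):
  rot[0] = zyyzx$
  rot[1] = yyzx$z
  rot[2] = yzx$zy
  rot[3] = zx$zyy
  rot[4] = x$zyyz
  rot[5] = $zyyzx
Sorted (with $ < everything):
  sorted[0] = $zyyzx  (last char: 'x')
  sorted[1] = x$zyyz  (last char: 'z')
  sorted[2] = yyzx$z  (last char: 'z')
  sorted[3] = yzx$zy  (last char: 'y')
  sorted[4] = zx$zyy  (last char: 'y')
  sorted[5] = zyyzx$  (last char: '$')
Last column: xzzyy$
Original string S is at sorted index 5

Answer: xzzyy$
5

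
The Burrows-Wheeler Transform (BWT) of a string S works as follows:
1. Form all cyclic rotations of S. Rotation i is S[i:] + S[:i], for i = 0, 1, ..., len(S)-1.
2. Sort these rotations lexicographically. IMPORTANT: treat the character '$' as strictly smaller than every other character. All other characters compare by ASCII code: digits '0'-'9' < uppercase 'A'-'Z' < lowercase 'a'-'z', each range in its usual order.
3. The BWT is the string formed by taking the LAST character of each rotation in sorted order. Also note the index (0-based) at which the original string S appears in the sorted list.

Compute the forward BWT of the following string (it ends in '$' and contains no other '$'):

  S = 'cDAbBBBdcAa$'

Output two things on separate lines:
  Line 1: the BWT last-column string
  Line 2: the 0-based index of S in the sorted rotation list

Answer: acDbBBcAAd$B
10

Derivation:
All 12 rotations (rotation i = S[i:]+S[:i]):
  rot[0] = cDAbBBBdcAa$
  rot[1] = DAbBBBdcAa$c
  rot[2] = AbBBBdcAa$cD
  rot[3] = bBBBdcAa$cDA
  rot[4] = BBBdcAa$cDAb
  rot[5] = BBdcAa$cDAbB
  rot[6] = BdcAa$cDAbBB
  rot[7] = dcAa$cDAbBBB
  rot[8] = cAa$cDAbBBBd
  rot[9] = Aa$cDAbBBBdc
  rot[10] = a$cDAbBBBdcA
  rot[11] = $cDAbBBBdcAa
Sorted (with $ < everything):
  sorted[0] = $cDAbBBBdcAa  (last char: 'a')
  sorted[1] = Aa$cDAbBBBdc  (last char: 'c')
  sorted[2] = AbBBBdcAa$cD  (last char: 'D')
  sorted[3] = BBBdcAa$cDAb  (last char: 'b')
  sorted[4] = BBdcAa$cDAbB  (last char: 'B')
  sorted[5] = BdcAa$cDAbBB  (last char: 'B')
  sorted[6] = DAbBBBdcAa$c  (last char: 'c')
  sorted[7] = a$cDAbBBBdcA  (last char: 'A')
  sorted[8] = bBBBdcAa$cDA  (last char: 'A')
  sorted[9] = cAa$cDAbBBBd  (last char: 'd')
  sorted[10] = cDAbBBBdcAa$  (last char: '$')
  sorted[11] = dcAa$cDAbBBB  (last char: 'B')
Last column: acDbBBcAAd$B
Original string S is at sorted index 10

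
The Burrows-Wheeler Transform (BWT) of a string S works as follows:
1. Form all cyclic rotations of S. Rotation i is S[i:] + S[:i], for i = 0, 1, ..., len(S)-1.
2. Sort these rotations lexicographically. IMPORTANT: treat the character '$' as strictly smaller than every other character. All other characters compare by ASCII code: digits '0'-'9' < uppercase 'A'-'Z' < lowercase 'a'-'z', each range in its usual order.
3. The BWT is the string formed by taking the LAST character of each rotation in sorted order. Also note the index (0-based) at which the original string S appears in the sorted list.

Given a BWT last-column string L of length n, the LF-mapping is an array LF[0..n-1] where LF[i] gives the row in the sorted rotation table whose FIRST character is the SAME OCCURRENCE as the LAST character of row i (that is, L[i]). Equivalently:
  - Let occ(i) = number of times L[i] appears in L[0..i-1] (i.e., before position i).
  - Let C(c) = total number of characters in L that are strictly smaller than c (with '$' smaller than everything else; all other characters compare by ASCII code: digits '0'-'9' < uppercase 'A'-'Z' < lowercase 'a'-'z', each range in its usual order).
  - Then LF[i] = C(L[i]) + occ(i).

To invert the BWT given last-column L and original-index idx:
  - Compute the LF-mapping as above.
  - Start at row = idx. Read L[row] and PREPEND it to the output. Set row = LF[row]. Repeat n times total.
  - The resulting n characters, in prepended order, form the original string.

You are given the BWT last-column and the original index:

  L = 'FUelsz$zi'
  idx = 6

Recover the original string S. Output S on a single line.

LF mapping: 1 2 3 5 6 7 0 8 4
Walk LF starting at row 6, prepending L[row]:
  step 1: row=6, L[6]='$', prepend. Next row=LF[6]=0
  step 2: row=0, L[0]='F', prepend. Next row=LF[0]=1
  step 3: row=1, L[1]='U', prepend. Next row=LF[1]=2
  step 4: row=2, L[2]='e', prepend. Next row=LF[2]=3
  step 5: row=3, L[3]='l', prepend. Next row=LF[3]=5
  step 6: row=5, L[5]='z', prepend. Next row=LF[5]=7
  step 7: row=7, L[7]='z', prepend. Next row=LF[7]=8
  step 8: row=8, L[8]='i', prepend. Next row=LF[8]=4
  step 9: row=4, L[4]='s', prepend. Next row=LF[4]=6
Reversed output: sizzleUF$

Answer: sizzleUF$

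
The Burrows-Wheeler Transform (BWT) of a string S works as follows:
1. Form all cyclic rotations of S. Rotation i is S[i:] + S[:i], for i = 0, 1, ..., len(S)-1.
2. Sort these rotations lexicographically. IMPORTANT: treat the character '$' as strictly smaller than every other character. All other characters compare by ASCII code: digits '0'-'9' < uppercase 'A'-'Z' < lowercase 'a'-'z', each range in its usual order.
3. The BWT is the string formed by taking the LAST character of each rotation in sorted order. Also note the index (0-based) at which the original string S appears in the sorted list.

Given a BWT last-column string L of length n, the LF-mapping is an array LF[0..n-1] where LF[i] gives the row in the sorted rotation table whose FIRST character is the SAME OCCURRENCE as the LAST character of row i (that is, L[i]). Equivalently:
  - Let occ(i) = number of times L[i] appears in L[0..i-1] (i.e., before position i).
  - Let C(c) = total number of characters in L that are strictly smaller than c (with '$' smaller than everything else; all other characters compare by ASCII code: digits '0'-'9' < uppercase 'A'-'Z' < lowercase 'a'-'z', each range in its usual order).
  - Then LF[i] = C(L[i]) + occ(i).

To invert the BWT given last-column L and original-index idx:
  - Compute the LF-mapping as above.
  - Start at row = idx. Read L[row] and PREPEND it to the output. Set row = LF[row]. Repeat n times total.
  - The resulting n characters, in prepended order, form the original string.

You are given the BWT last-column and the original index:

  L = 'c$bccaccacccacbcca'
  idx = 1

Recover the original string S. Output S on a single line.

Answer: abacaccacccccbccc$

Derivation:
LF mapping: 7 0 5 8 9 1 10 11 2 12 13 14 3 15 6 16 17 4
Walk LF starting at row 1, prepending L[row]:
  step 1: row=1, L[1]='$', prepend. Next row=LF[1]=0
  step 2: row=0, L[0]='c', prepend. Next row=LF[0]=7
  step 3: row=7, L[7]='c', prepend. Next row=LF[7]=11
  step 4: row=11, L[11]='c', prepend. Next row=LF[11]=14
  step 5: row=14, L[14]='b', prepend. Next row=LF[14]=6
  step 6: row=6, L[6]='c', prepend. Next row=LF[6]=10
  step 7: row=10, L[10]='c', prepend. Next row=LF[10]=13
  step 8: row=13, L[13]='c', prepend. Next row=LF[13]=15
  step 9: row=15, L[15]='c', prepend. Next row=LF[15]=16
  step 10: row=16, L[16]='c', prepend. Next row=LF[16]=17
  step 11: row=17, L[17]='a', prepend. Next row=LF[17]=4
  step 12: row=4, L[4]='c', prepend. Next row=LF[4]=9
  step 13: row=9, L[9]='c', prepend. Next row=LF[9]=12
  step 14: row=12, L[12]='a', prepend. Next row=LF[12]=3
  step 15: row=3, L[3]='c', prepend. Next row=LF[3]=8
  step 16: row=8, L[8]='a', prepend. Next row=LF[8]=2
  step 17: row=2, L[2]='b', prepend. Next row=LF[2]=5
  step 18: row=5, L[5]='a', prepend. Next row=LF[5]=1
Reversed output: abacaccacccccbccc$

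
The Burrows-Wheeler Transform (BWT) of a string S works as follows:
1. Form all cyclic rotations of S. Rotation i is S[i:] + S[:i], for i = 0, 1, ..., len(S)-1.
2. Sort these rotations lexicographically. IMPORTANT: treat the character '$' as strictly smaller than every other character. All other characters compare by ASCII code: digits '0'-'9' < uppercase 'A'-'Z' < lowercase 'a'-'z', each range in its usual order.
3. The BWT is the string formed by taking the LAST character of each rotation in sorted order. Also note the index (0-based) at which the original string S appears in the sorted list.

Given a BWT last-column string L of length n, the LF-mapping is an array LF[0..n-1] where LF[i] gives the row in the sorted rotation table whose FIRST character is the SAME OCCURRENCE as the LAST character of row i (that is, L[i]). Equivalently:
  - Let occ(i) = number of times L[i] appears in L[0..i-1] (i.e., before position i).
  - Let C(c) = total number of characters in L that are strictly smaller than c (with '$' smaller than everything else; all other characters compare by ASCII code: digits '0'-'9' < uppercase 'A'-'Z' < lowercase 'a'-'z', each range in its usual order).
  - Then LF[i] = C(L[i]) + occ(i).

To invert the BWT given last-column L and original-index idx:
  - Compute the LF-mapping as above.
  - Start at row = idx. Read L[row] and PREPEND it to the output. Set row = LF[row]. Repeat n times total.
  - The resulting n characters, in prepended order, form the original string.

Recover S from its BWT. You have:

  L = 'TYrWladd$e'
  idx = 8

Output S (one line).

Answer: ladderWYT$

Derivation:
LF mapping: 1 3 9 2 8 4 5 6 0 7
Walk LF starting at row 8, prepending L[row]:
  step 1: row=8, L[8]='$', prepend. Next row=LF[8]=0
  step 2: row=0, L[0]='T', prepend. Next row=LF[0]=1
  step 3: row=1, L[1]='Y', prepend. Next row=LF[1]=3
  step 4: row=3, L[3]='W', prepend. Next row=LF[3]=2
  step 5: row=2, L[2]='r', prepend. Next row=LF[2]=9
  step 6: row=9, L[9]='e', prepend. Next row=LF[9]=7
  step 7: row=7, L[7]='d', prepend. Next row=LF[7]=6
  step 8: row=6, L[6]='d', prepend. Next row=LF[6]=5
  step 9: row=5, L[5]='a', prepend. Next row=LF[5]=4
  step 10: row=4, L[4]='l', prepend. Next row=LF[4]=8
Reversed output: ladderWYT$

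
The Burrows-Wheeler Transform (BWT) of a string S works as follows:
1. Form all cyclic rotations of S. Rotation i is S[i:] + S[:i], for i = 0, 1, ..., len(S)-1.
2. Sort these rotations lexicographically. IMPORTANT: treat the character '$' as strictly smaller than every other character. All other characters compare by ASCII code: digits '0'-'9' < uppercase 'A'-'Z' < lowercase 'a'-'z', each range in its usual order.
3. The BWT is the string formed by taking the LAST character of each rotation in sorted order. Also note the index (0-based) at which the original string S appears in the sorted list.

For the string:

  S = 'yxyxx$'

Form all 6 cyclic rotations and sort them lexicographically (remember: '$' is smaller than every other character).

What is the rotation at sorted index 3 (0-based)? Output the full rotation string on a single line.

Answer: xyxx$y

Derivation:
All 6 rotations (rotation i = S[i:]+S[:i]):
  rot[0] = yxyxx$
  rot[1] = xyxx$y
  rot[2] = yxx$yx
  rot[3] = xx$yxy
  rot[4] = x$yxyx
  rot[5] = $yxyxx
Sorted (with $ < everything):
  sorted[0] = $yxyxx
  sorted[1] = x$yxyx
  sorted[2] = xx$yxy
  sorted[3] = xyxx$y
  sorted[4] = yxx$yx
  sorted[5] = yxyxx$
sorted[3] = xyxx$y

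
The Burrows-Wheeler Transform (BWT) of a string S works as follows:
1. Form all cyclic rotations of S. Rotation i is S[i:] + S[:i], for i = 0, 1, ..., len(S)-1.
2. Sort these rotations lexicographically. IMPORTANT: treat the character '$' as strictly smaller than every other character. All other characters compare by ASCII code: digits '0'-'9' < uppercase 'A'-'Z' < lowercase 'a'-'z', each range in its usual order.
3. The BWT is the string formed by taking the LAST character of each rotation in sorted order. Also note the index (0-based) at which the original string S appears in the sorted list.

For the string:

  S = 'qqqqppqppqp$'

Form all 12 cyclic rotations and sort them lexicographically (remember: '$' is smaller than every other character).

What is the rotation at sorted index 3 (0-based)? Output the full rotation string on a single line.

All 12 rotations (rotation i = S[i:]+S[:i]):
  rot[0] = qqqqppqppqp$
  rot[1] = qqqppqppqp$q
  rot[2] = qqppqppqp$qq
  rot[3] = qppqppqp$qqq
  rot[4] = ppqppqp$qqqq
  rot[5] = pqppqp$qqqqp
  rot[6] = qppqp$qqqqpp
  rot[7] = ppqp$qqqqppq
  rot[8] = pqp$qqqqppqp
  rot[9] = qp$qqqqppqpp
  rot[10] = p$qqqqppqppq
  rot[11] = $qqqqppqppqp
Sorted (with $ < everything):
  sorted[0] = $qqqqppqppqp
  sorted[1] = p$qqqqppqppq
  sorted[2] = ppqp$qqqqppq
  sorted[3] = ppqppqp$qqqq
  sorted[4] = pqp$qqqqppqp
  sorted[5] = pqppqp$qqqqp
  sorted[6] = qp$qqqqppqpp
  sorted[7] = qppqp$qqqqpp
  sorted[8] = qppqppqp$qqq
  sorted[9] = qqppqppqp$qq
  sorted[10] = qqqppqppqp$q
  sorted[11] = qqqqppqppqp$
sorted[3] = ppqppqp$qqqq

Answer: ppqppqp$qqqq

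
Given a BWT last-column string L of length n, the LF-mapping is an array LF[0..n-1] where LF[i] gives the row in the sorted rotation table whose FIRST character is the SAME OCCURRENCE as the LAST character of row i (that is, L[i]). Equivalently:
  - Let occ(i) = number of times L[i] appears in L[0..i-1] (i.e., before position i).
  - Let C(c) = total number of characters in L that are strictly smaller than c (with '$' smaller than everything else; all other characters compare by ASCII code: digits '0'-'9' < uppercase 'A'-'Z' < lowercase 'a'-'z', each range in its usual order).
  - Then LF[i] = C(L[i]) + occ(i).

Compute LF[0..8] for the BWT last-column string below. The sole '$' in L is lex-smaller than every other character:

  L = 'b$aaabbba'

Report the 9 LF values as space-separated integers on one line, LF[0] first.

Char counts: '$':1, 'a':4, 'b':4
C (first-col start): C('$')=0, C('a')=1, C('b')=5
L[0]='b': occ=0, LF[0]=C('b')+0=5+0=5
L[1]='$': occ=0, LF[1]=C('$')+0=0+0=0
L[2]='a': occ=0, LF[2]=C('a')+0=1+0=1
L[3]='a': occ=1, LF[3]=C('a')+1=1+1=2
L[4]='a': occ=2, LF[4]=C('a')+2=1+2=3
L[5]='b': occ=1, LF[5]=C('b')+1=5+1=6
L[6]='b': occ=2, LF[6]=C('b')+2=5+2=7
L[7]='b': occ=3, LF[7]=C('b')+3=5+3=8
L[8]='a': occ=3, LF[8]=C('a')+3=1+3=4

Answer: 5 0 1 2 3 6 7 8 4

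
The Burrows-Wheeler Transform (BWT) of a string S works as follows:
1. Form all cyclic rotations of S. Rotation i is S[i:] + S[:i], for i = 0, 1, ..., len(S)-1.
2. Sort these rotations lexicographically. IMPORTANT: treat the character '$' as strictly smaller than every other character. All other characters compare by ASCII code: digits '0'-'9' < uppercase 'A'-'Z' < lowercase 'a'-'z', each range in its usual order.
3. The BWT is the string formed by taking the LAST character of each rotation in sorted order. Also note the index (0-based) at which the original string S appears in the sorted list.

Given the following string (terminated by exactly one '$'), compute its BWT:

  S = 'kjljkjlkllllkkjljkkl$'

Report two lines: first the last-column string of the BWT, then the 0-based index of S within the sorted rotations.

Answer: lllkkk$kjljklkjjljllk
6

Derivation:
All 21 rotations (rotation i = S[i:]+S[:i]):
  rot[0] = kjljkjlkllllkkjljkkl$
  rot[1] = jljkjlkllllkkjljkkl$k
  rot[2] = ljkjlkllllkkjljkkl$kj
  rot[3] = jkjlkllllkkjljkkl$kjl
  rot[4] = kjlkllllkkjljkkl$kjlj
  rot[5] = jlkllllkkjljkkl$kjljk
  rot[6] = lkllllkkjljkkl$kjljkj
  rot[7] = kllllkkjljkkl$kjljkjl
  rot[8] = llllkkjljkkl$kjljkjlk
  rot[9] = lllkkjljkkl$kjljkjlkl
  rot[10] = llkkjljkkl$kjljkjlkll
  rot[11] = lkkjljkkl$kjljkjlklll
  rot[12] = kkjljkkl$kjljkjlkllll
  rot[13] = kjljkkl$kjljkjlkllllk
  rot[14] = jljkkl$kjljkjlkllllkk
  rot[15] = ljkkl$kjljkjlkllllkkj
  rot[16] = jkkl$kjljkjlkllllkkjl
  rot[17] = kkl$kjljkjlkllllkkjlj
  rot[18] = kl$kjljkjlkllllkkjljk
  rot[19] = l$kjljkjlkllllkkjljkk
  rot[20] = $kjljkjlkllllkkjljkkl
Sorted (with $ < everything):
  sorted[0] = $kjljkjlkllllkkjljkkl  (last char: 'l')
  sorted[1] = jkjlkllllkkjljkkl$kjl  (last char: 'l')
  sorted[2] = jkkl$kjljkjlkllllkkjl  (last char: 'l')
  sorted[3] = jljkjlkllllkkjljkkl$k  (last char: 'k')
  sorted[4] = jljkkl$kjljkjlkllllkk  (last char: 'k')
  sorted[5] = jlkllllkkjljkkl$kjljk  (last char: 'k')
  sorted[6] = kjljkjlkllllkkjljkkl$  (last char: '$')
  sorted[7] = kjljkkl$kjljkjlkllllk  (last char: 'k')
  sorted[8] = kjlkllllkkjljkkl$kjlj  (last char: 'j')
  sorted[9] = kkjljkkl$kjljkjlkllll  (last char: 'l')
  sorted[10] = kkl$kjljkjlkllllkkjlj  (last char: 'j')
  sorted[11] = kl$kjljkjlkllllkkjljk  (last char: 'k')
  sorted[12] = kllllkkjljkkl$kjljkjl  (last char: 'l')
  sorted[13] = l$kjljkjlkllllkkjljkk  (last char: 'k')
  sorted[14] = ljkjlkllllkkjljkkl$kj  (last char: 'j')
  sorted[15] = ljkkl$kjljkjlkllllkkj  (last char: 'j')
  sorted[16] = lkkjljkkl$kjljkjlklll  (last char: 'l')
  sorted[17] = lkllllkkjljkkl$kjljkj  (last char: 'j')
  sorted[18] = llkkjljkkl$kjljkjlkll  (last char: 'l')
  sorted[19] = lllkkjljkkl$kjljkjlkl  (last char: 'l')
  sorted[20] = llllkkjljkkl$kjljkjlk  (last char: 'k')
Last column: lllkkk$kjljklkjjljllk
Original string S is at sorted index 6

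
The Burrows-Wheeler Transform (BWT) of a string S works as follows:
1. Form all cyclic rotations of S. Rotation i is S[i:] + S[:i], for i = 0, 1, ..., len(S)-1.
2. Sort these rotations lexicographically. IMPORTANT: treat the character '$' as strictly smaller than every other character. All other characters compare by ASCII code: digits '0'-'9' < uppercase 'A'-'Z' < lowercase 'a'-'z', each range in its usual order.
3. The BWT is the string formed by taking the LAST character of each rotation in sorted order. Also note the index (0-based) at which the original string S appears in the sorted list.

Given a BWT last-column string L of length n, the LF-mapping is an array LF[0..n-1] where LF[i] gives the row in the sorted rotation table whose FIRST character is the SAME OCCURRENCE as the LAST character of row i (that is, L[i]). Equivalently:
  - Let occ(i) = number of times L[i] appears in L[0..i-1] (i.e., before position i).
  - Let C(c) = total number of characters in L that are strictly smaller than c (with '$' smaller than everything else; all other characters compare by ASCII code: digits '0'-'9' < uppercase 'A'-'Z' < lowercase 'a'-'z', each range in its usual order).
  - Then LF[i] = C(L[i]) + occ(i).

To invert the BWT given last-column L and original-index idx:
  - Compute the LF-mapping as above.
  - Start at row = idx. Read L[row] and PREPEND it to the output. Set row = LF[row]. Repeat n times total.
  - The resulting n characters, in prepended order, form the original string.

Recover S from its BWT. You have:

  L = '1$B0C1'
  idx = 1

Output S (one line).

LF mapping: 2 0 4 1 5 3
Walk LF starting at row 1, prepending L[row]:
  step 1: row=1, L[1]='$', prepend. Next row=LF[1]=0
  step 2: row=0, L[0]='1', prepend. Next row=LF[0]=2
  step 3: row=2, L[2]='B', prepend. Next row=LF[2]=4
  step 4: row=4, L[4]='C', prepend. Next row=LF[4]=5
  step 5: row=5, L[5]='1', prepend. Next row=LF[5]=3
  step 6: row=3, L[3]='0', prepend. Next row=LF[3]=1
Reversed output: 01CB1$

Answer: 01CB1$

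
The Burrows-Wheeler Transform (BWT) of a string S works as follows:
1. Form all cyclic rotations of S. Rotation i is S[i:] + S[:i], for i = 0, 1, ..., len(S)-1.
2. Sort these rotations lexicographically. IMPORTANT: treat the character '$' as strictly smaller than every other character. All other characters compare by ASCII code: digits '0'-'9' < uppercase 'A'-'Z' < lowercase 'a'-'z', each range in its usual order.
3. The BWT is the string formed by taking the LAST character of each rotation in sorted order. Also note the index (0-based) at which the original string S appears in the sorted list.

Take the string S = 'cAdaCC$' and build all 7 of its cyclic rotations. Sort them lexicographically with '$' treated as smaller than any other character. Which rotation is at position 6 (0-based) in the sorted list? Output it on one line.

All 7 rotations (rotation i = S[i:]+S[:i]):
  rot[0] = cAdaCC$
  rot[1] = AdaCC$c
  rot[2] = daCC$cA
  rot[3] = aCC$cAd
  rot[4] = CC$cAda
  rot[5] = C$cAdaC
  rot[6] = $cAdaCC
Sorted (with $ < everything):
  sorted[0] = $cAdaCC
  sorted[1] = AdaCC$c
  sorted[2] = C$cAdaC
  sorted[3] = CC$cAda
  sorted[4] = aCC$cAd
  sorted[5] = cAdaCC$
  sorted[6] = daCC$cA
sorted[6] = daCC$cA

Answer: daCC$cA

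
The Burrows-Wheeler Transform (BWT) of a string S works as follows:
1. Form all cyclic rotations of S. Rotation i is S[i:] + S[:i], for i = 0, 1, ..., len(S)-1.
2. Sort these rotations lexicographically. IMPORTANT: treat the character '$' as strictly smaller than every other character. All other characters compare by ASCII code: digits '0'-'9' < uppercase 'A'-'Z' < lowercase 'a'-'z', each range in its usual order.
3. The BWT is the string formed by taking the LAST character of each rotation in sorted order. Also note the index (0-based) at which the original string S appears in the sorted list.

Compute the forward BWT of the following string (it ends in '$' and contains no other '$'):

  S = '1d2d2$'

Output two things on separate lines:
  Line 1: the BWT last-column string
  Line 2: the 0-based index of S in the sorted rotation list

All 6 rotations (rotation i = S[i:]+S[:i]):
  rot[0] = 1d2d2$
  rot[1] = d2d2$1
  rot[2] = 2d2$1d
  rot[3] = d2$1d2
  rot[4] = 2$1d2d
  rot[5] = $1d2d2
Sorted (with $ < everything):
  sorted[0] = $1d2d2  (last char: '2')
  sorted[1] = 1d2d2$  (last char: '$')
  sorted[2] = 2$1d2d  (last char: 'd')
  sorted[3] = 2d2$1d  (last char: 'd')
  sorted[4] = d2$1d2  (last char: '2')
  sorted[5] = d2d2$1  (last char: '1')
Last column: 2$dd21
Original string S is at sorted index 1

Answer: 2$dd21
1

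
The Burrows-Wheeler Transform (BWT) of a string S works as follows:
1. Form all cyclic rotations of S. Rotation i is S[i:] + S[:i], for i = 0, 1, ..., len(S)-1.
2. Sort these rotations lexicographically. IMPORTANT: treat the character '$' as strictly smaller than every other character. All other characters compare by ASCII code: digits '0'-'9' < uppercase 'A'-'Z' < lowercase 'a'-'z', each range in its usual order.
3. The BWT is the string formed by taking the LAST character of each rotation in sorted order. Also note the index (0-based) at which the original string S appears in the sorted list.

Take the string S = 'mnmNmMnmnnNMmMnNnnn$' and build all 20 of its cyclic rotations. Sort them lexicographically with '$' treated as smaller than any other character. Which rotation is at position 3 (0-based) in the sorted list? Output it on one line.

All 20 rotations (rotation i = S[i:]+S[:i]):
  rot[0] = mnmNmMnmnnNMmMnNnnn$
  rot[1] = nmNmMnmnnNMmMnNnnn$m
  rot[2] = mNmMnmnnNMmMnNnnn$mn
  rot[3] = NmMnmnnNMmMnNnnn$mnm
  rot[4] = mMnmnnNMmMnNnnn$mnmN
  rot[5] = MnmnnNMmMnNnnn$mnmNm
  rot[6] = nmnnNMmMnNnnn$mnmNmM
  rot[7] = mnnNMmMnNnnn$mnmNmMn
  rot[8] = nnNMmMnNnnn$mnmNmMnm
  rot[9] = nNMmMnNnnn$mnmNmMnmn
  rot[10] = NMmMnNnnn$mnmNmMnmnn
  rot[11] = MmMnNnnn$mnmNmMnmnnN
  rot[12] = mMnNnnn$mnmNmMnmnnNM
  rot[13] = MnNnnn$mnmNmMnmnnNMm
  rot[14] = nNnnn$mnmNmMnmnnNMmM
  rot[15] = Nnnn$mnmNmMnmnnNMmMn
  rot[16] = nnn$mnmNmMnmnnNMmMnN
  rot[17] = nn$mnmNmMnmnnNMmMnNn
  rot[18] = n$mnmNmMnmnnNMmMnNnn
  rot[19] = $mnmNmMnmnnNMmMnNnnn
Sorted (with $ < everything):
  sorted[0] = $mnmNmMnmnnNMmMnNnnn
  sorted[1] = MmMnNnnn$mnmNmMnmnnN
  sorted[2] = MnNnnn$mnmNmMnmnnNMm
  sorted[3] = MnmnnNMmMnNnnn$mnmNm
  sorted[4] = NMmMnNnnn$mnmNmMnmnn
  sorted[5] = NmMnmnnNMmMnNnnn$mnm
  sorted[6] = Nnnn$mnmNmMnmnnNMmMn
  sorted[7] = mMnNnnn$mnmNmMnmnnNM
  sorted[8] = mMnmnnNMmMnNnnn$mnmN
  sorted[9] = mNmMnmnnNMmMnNnnn$mn
  sorted[10] = mnmNmMnmnnNMmMnNnnn$
  sorted[11] = mnnNMmMnNnnn$mnmNmMn
  sorted[12] = n$mnmNmMnmnnNMmMnNnn
  sorted[13] = nNMmMnNnnn$mnmNmMnmn
  sorted[14] = nNnnn$mnmNmMnmnnNMmM
  sorted[15] = nmNmMnmnnNMmMnNnnn$m
  sorted[16] = nmnnNMmMnNnnn$mnmNmM
  sorted[17] = nn$mnmNmMnmnnNMmMnNn
  sorted[18] = nnNMmMnNnnn$mnmNmMnm
  sorted[19] = nnn$mnmNmMnmnnNMmMnN
sorted[3] = MnmnnNMmMnNnnn$mnmNm

Answer: MnmnnNMmMnNnnn$mnmNm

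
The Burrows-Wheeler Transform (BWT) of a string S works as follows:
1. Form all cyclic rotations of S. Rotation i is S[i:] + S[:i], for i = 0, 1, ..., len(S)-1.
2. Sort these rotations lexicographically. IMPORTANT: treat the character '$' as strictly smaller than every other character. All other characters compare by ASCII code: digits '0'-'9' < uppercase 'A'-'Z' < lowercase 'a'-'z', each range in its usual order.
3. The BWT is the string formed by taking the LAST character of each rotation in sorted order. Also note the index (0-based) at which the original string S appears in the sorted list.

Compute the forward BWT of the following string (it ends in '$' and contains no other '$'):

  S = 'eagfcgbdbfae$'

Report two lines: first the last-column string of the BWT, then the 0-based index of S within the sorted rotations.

Answer: efegdfba$bgca
8

Derivation:
All 13 rotations (rotation i = S[i:]+S[:i]):
  rot[0] = eagfcgbdbfae$
  rot[1] = agfcgbdbfae$e
  rot[2] = gfcgbdbfae$ea
  rot[3] = fcgbdbfae$eag
  rot[4] = cgbdbfae$eagf
  rot[5] = gbdbfae$eagfc
  rot[6] = bdbfae$eagfcg
  rot[7] = dbfae$eagfcgb
  rot[8] = bfae$eagfcgbd
  rot[9] = fae$eagfcgbdb
  rot[10] = ae$eagfcgbdbf
  rot[11] = e$eagfcgbdbfa
  rot[12] = $eagfcgbdbfae
Sorted (with $ < everything):
  sorted[0] = $eagfcgbdbfae  (last char: 'e')
  sorted[1] = ae$eagfcgbdbf  (last char: 'f')
  sorted[2] = agfcgbdbfae$e  (last char: 'e')
  sorted[3] = bdbfae$eagfcg  (last char: 'g')
  sorted[4] = bfae$eagfcgbd  (last char: 'd')
  sorted[5] = cgbdbfae$eagf  (last char: 'f')
  sorted[6] = dbfae$eagfcgb  (last char: 'b')
  sorted[7] = e$eagfcgbdbfa  (last char: 'a')
  sorted[8] = eagfcgbdbfae$  (last char: '$')
  sorted[9] = fae$eagfcgbdb  (last char: 'b')
  sorted[10] = fcgbdbfae$eag  (last char: 'g')
  sorted[11] = gbdbfae$eagfc  (last char: 'c')
  sorted[12] = gfcgbdbfae$ea  (last char: 'a')
Last column: efegdfba$bgca
Original string S is at sorted index 8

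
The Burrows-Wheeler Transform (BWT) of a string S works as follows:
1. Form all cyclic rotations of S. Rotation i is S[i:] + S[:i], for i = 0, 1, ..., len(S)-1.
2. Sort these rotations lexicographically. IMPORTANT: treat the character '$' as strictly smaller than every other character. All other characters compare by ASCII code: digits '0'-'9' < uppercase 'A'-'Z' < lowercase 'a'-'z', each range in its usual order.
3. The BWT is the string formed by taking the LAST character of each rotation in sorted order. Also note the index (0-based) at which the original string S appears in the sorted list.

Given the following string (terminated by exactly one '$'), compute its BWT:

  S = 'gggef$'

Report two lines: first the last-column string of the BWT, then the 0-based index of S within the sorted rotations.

Answer: fgegg$
5

Derivation:
All 6 rotations (rotation i = S[i:]+S[:i]):
  rot[0] = gggef$
  rot[1] = ggef$g
  rot[2] = gef$gg
  rot[3] = ef$ggg
  rot[4] = f$ggge
  rot[5] = $gggef
Sorted (with $ < everything):
  sorted[0] = $gggef  (last char: 'f')
  sorted[1] = ef$ggg  (last char: 'g')
  sorted[2] = f$ggge  (last char: 'e')
  sorted[3] = gef$gg  (last char: 'g')
  sorted[4] = ggef$g  (last char: 'g')
  sorted[5] = gggef$  (last char: '$')
Last column: fgegg$
Original string S is at sorted index 5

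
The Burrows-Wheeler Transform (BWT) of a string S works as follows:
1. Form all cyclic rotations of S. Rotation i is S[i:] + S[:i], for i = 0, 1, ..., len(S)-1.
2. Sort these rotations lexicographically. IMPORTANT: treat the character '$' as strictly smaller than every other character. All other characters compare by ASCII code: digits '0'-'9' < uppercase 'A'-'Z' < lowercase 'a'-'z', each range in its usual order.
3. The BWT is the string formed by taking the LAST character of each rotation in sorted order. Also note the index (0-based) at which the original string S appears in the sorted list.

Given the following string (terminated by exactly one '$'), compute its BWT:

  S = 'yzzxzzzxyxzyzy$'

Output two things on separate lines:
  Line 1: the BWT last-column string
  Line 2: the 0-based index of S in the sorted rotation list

All 15 rotations (rotation i = S[i:]+S[:i]):
  rot[0] = yzzxzzzxyxzyzy$
  rot[1] = zzxzzzxyxzyzy$y
  rot[2] = zxzzzxyxzyzy$yz
  rot[3] = xzzzxyxzyzy$yzz
  rot[4] = zzzxyxzyzy$yzzx
  rot[5] = zzxyxzyzy$yzzxz
  rot[6] = zxyxzyzy$yzzxzz
  rot[7] = xyxzyzy$yzzxzzz
  rot[8] = yxzyzy$yzzxzzzx
  rot[9] = xzyzy$yzzxzzzxy
  rot[10] = zyzy$yzzxzzzxyx
  rot[11] = yzy$yzzxzzzxyxz
  rot[12] = zy$yzzxzzzxyxzy
  rot[13] = y$yzzxzzzxyxzyz
  rot[14] = $yzzxzzzxyxzyzy
Sorted (with $ < everything):
  sorted[0] = $yzzxzzzxyxzyzy  (last char: 'y')
  sorted[1] = xyxzyzy$yzzxzzz  (last char: 'z')
  sorted[2] = xzyzy$yzzxzzzxy  (last char: 'y')
  sorted[3] = xzzzxyxzyzy$yzz  (last char: 'z')
  sorted[4] = y$yzzxzzzxyxzyz  (last char: 'z')
  sorted[5] = yxzyzy$yzzxzzzx  (last char: 'x')
  sorted[6] = yzy$yzzxzzzxyxz  (last char: 'z')
  sorted[7] = yzzxzzzxyxzyzy$  (last char: '$')
  sorted[8] = zxyxzyzy$yzzxzz  (last char: 'z')
  sorted[9] = zxzzzxyxzyzy$yz  (last char: 'z')
  sorted[10] = zy$yzzxzzzxyxzy  (last char: 'y')
  sorted[11] = zyzy$yzzxzzzxyx  (last char: 'x')
  sorted[12] = zzxyxzyzy$yzzxz  (last char: 'z')
  sorted[13] = zzxzzzxyxzyzy$y  (last char: 'y')
  sorted[14] = zzzxyxzyzy$yzzx  (last char: 'x')
Last column: yzyzzxz$zzyxzyx
Original string S is at sorted index 7

Answer: yzyzzxz$zzyxzyx
7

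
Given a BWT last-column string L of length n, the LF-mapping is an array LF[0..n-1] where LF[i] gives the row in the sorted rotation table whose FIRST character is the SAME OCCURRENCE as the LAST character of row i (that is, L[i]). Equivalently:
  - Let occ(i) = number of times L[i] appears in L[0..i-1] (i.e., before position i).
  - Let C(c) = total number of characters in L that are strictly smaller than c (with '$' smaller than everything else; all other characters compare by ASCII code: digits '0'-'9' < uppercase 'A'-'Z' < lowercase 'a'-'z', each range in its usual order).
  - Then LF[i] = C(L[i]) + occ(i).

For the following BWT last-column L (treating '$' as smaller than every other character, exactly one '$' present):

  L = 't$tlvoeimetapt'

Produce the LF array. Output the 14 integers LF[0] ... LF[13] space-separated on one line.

Char counts: '$':1, 'a':1, 'e':2, 'i':1, 'l':1, 'm':1, 'o':1, 'p':1, 't':4, 'v':1
C (first-col start): C('$')=0, C('a')=1, C('e')=2, C('i')=4, C('l')=5, C('m')=6, C('o')=7, C('p')=8, C('t')=9, C('v')=13
L[0]='t': occ=0, LF[0]=C('t')+0=9+0=9
L[1]='$': occ=0, LF[1]=C('$')+0=0+0=0
L[2]='t': occ=1, LF[2]=C('t')+1=9+1=10
L[3]='l': occ=0, LF[3]=C('l')+0=5+0=5
L[4]='v': occ=0, LF[4]=C('v')+0=13+0=13
L[5]='o': occ=0, LF[5]=C('o')+0=7+0=7
L[6]='e': occ=0, LF[6]=C('e')+0=2+0=2
L[7]='i': occ=0, LF[7]=C('i')+0=4+0=4
L[8]='m': occ=0, LF[8]=C('m')+0=6+0=6
L[9]='e': occ=1, LF[9]=C('e')+1=2+1=3
L[10]='t': occ=2, LF[10]=C('t')+2=9+2=11
L[11]='a': occ=0, LF[11]=C('a')+0=1+0=1
L[12]='p': occ=0, LF[12]=C('p')+0=8+0=8
L[13]='t': occ=3, LF[13]=C('t')+3=9+3=12

Answer: 9 0 10 5 13 7 2 4 6 3 11 1 8 12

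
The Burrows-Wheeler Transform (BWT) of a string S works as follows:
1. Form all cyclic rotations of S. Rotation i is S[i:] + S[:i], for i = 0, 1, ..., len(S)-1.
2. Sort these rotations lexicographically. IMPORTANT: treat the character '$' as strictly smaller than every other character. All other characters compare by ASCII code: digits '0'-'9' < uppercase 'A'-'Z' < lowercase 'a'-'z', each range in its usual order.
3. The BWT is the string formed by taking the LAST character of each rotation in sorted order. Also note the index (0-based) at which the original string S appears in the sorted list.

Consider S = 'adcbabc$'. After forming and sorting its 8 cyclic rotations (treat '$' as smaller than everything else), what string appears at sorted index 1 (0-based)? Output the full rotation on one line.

Answer: abc$adcb

Derivation:
All 8 rotations (rotation i = S[i:]+S[:i]):
  rot[0] = adcbabc$
  rot[1] = dcbabc$a
  rot[2] = cbabc$ad
  rot[3] = babc$adc
  rot[4] = abc$adcb
  rot[5] = bc$adcba
  rot[6] = c$adcbab
  rot[7] = $adcbabc
Sorted (with $ < everything):
  sorted[0] = $adcbabc
  sorted[1] = abc$adcb
  sorted[2] = adcbabc$
  sorted[3] = babc$adc
  sorted[4] = bc$adcba
  sorted[5] = c$adcbab
  sorted[6] = cbabc$ad
  sorted[7] = dcbabc$a
sorted[1] = abc$adcb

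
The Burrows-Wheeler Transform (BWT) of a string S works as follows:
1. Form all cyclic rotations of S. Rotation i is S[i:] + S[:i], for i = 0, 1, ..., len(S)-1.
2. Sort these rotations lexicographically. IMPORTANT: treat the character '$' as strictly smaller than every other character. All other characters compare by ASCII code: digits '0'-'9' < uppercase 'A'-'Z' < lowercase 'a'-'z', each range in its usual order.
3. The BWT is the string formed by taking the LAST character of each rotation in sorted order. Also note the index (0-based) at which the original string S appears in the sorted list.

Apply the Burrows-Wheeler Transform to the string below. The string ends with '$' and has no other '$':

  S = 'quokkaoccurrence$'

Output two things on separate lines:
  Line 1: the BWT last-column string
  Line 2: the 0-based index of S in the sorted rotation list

All 17 rotations (rotation i = S[i:]+S[:i]):
  rot[0] = quokkaoccurrence$
  rot[1] = uokkaoccurrence$q
  rot[2] = okkaoccurrence$qu
  rot[3] = kkaoccurrence$quo
  rot[4] = kaoccurrence$quok
  rot[5] = aoccurrence$quokk
  rot[6] = occurrence$quokka
  rot[7] = ccurrence$quokkao
  rot[8] = currence$quokkaoc
  rot[9] = urrence$quokkaocc
  rot[10] = rrence$quokkaoccu
  rot[11] = rence$quokkaoccur
  rot[12] = ence$quokkaoccurr
  rot[13] = nce$quokkaoccurre
  rot[14] = ce$quokkaoccurren
  rot[15] = e$quokkaoccurrenc
  rot[16] = $quokkaoccurrence
Sorted (with $ < everything):
  sorted[0] = $quokkaoccurrence  (last char: 'e')
  sorted[1] = aoccurrence$quokk  (last char: 'k')
  sorted[2] = ccurrence$quokkao  (last char: 'o')
  sorted[3] = ce$quokkaoccurren  (last char: 'n')
  sorted[4] = currence$quokkaoc  (last char: 'c')
  sorted[5] = e$quokkaoccurrenc  (last char: 'c')
  sorted[6] = ence$quokkaoccurr  (last char: 'r')
  sorted[7] = kaoccurrence$quok  (last char: 'k')
  sorted[8] = kkaoccurrence$quo  (last char: 'o')
  sorted[9] = nce$quokkaoccurre  (last char: 'e')
  sorted[10] = occurrence$quokka  (last char: 'a')
  sorted[11] = okkaoccurrence$qu  (last char: 'u')
  sorted[12] = quokkaoccurrence$  (last char: '$')
  sorted[13] = rence$quokkaoccur  (last char: 'r')
  sorted[14] = rrence$quokkaoccu  (last char: 'u')
  sorted[15] = uokkaoccurrence$q  (last char: 'q')
  sorted[16] = urrence$quokkaocc  (last char: 'c')
Last column: ekonccrkoeau$ruqc
Original string S is at sorted index 12

Answer: ekonccrkoeau$ruqc
12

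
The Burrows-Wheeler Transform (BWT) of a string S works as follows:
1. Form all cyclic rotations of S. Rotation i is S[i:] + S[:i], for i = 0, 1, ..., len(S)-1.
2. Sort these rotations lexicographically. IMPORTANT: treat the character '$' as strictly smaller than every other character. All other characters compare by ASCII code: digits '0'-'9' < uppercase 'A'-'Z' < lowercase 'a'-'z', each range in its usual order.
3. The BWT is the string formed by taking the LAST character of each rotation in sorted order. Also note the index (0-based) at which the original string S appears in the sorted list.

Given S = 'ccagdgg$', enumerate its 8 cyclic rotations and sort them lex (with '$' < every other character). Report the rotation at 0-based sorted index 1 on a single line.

All 8 rotations (rotation i = S[i:]+S[:i]):
  rot[0] = ccagdgg$
  rot[1] = cagdgg$c
  rot[2] = agdgg$cc
  rot[3] = gdgg$cca
  rot[4] = dgg$ccag
  rot[5] = gg$ccagd
  rot[6] = g$ccagdg
  rot[7] = $ccagdgg
Sorted (with $ < everything):
  sorted[0] = $ccagdgg
  sorted[1] = agdgg$cc
  sorted[2] = cagdgg$c
  sorted[3] = ccagdgg$
  sorted[4] = dgg$ccag
  sorted[5] = g$ccagdg
  sorted[6] = gdgg$cca
  sorted[7] = gg$ccagd
sorted[1] = agdgg$cc

Answer: agdgg$cc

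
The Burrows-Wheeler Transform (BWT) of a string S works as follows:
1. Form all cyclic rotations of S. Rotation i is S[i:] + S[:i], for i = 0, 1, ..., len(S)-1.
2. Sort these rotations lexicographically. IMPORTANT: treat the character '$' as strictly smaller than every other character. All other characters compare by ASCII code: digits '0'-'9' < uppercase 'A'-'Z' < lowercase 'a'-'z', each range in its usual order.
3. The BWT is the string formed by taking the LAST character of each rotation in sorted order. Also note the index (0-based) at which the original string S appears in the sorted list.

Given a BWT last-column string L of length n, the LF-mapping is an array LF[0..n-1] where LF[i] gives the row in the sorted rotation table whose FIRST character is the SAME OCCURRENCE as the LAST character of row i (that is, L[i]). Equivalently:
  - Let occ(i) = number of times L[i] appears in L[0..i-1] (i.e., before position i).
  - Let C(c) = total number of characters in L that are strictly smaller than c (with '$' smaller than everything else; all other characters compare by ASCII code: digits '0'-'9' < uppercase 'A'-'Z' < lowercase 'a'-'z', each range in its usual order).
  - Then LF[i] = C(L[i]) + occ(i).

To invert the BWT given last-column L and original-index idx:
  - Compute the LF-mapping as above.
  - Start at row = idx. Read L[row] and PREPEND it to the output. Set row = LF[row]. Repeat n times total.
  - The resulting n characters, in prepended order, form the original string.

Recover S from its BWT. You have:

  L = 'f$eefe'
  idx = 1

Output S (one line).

LF mapping: 4 0 1 2 5 3
Walk LF starting at row 1, prepending L[row]:
  step 1: row=1, L[1]='$', prepend. Next row=LF[1]=0
  step 2: row=0, L[0]='f', prepend. Next row=LF[0]=4
  step 3: row=4, L[4]='f', prepend. Next row=LF[4]=5
  step 4: row=5, L[5]='e', prepend. Next row=LF[5]=3
  step 5: row=3, L[3]='e', prepend. Next row=LF[3]=2
  step 6: row=2, L[2]='e', prepend. Next row=LF[2]=1
Reversed output: eeeff$

Answer: eeeff$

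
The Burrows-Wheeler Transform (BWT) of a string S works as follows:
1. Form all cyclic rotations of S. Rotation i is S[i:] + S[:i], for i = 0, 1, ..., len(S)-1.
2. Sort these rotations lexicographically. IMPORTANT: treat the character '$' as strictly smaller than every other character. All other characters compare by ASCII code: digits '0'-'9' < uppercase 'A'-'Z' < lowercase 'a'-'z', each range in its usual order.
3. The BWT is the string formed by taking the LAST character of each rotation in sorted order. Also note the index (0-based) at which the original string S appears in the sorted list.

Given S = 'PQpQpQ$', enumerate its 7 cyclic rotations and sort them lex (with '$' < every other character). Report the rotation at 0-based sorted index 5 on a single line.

All 7 rotations (rotation i = S[i:]+S[:i]):
  rot[0] = PQpQpQ$
  rot[1] = QpQpQ$P
  rot[2] = pQpQ$PQ
  rot[3] = QpQ$PQp
  rot[4] = pQ$PQpQ
  rot[5] = Q$PQpQp
  rot[6] = $PQpQpQ
Sorted (with $ < everything):
  sorted[0] = $PQpQpQ
  sorted[1] = PQpQpQ$
  sorted[2] = Q$PQpQp
  sorted[3] = QpQ$PQp
  sorted[4] = QpQpQ$P
  sorted[5] = pQ$PQpQ
  sorted[6] = pQpQ$PQ
sorted[5] = pQ$PQpQ

Answer: pQ$PQpQ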